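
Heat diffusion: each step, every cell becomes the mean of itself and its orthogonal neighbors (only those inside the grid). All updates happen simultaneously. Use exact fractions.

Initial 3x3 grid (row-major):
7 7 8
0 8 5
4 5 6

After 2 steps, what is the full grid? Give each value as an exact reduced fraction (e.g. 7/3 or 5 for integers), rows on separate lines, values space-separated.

After step 1:
  14/3 15/2 20/3
  19/4 5 27/4
  3 23/4 16/3
After step 2:
  203/36 143/24 251/36
  209/48 119/20 95/16
  9/2 229/48 107/18

Answer: 203/36 143/24 251/36
209/48 119/20 95/16
9/2 229/48 107/18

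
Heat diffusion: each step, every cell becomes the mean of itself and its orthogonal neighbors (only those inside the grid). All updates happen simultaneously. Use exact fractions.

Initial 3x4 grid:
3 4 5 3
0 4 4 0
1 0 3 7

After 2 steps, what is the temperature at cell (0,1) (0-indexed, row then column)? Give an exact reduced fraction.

Step 1: cell (0,1) = 4
Step 2: cell (0,1) = 191/60
Full grid after step 2:
  25/9 191/60 52/15 61/18
  53/30 68/25 83/25 127/40
  13/9 247/120 361/120 31/9

Answer: 191/60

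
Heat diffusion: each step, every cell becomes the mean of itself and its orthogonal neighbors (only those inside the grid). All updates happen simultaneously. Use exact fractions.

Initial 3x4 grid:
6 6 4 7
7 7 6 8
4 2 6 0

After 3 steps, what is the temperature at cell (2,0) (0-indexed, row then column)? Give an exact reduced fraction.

Answer: 10901/2160

Derivation:
Step 1: cell (2,0) = 13/3
Step 2: cell (2,0) = 181/36
Step 3: cell (2,0) = 10901/2160
Full grid after step 3:
  6283/1080 21199/3600 10307/1800 12527/2160
  10027/1800 32269/6000 683/125 8449/1600
  10901/2160 36023/7200 34303/7200 5351/1080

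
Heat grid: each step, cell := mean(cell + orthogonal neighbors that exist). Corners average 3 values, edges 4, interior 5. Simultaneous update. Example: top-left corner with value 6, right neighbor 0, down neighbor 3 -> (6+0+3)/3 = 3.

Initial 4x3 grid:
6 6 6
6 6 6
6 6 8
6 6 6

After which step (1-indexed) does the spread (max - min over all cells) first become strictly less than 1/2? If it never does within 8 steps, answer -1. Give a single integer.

Answer: 3

Derivation:
Step 1: max=20/3, min=6, spread=2/3
Step 2: max=391/60, min=6, spread=31/60
Step 3: max=3451/540, min=6, spread=211/540
  -> spread < 1/2 first at step 3
Step 4: max=340897/54000, min=5447/900, spread=14077/54000
Step 5: max=3056407/486000, min=327683/54000, spread=5363/24300
Step 6: max=91220809/14580000, min=182869/30000, spread=93859/583200
Step 7: max=5459074481/874800000, min=296936467/48600000, spread=4568723/34992000
Step 8: max=326708435629/52488000000, min=8929618889/1458000000, spread=8387449/83980800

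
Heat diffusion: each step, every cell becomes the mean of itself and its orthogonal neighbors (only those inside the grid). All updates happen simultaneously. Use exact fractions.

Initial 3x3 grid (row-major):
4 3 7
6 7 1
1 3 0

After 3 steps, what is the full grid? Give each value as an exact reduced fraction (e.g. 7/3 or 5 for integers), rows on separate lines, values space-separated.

After step 1:
  13/3 21/4 11/3
  9/2 4 15/4
  10/3 11/4 4/3
After step 2:
  169/36 69/16 38/9
  97/24 81/20 51/16
  127/36 137/48 47/18
After step 3:
  1879/432 4147/960 211/54
  5873/1440 4427/1200 3377/960
  1501/432 9391/2880 623/216

Answer: 1879/432 4147/960 211/54
5873/1440 4427/1200 3377/960
1501/432 9391/2880 623/216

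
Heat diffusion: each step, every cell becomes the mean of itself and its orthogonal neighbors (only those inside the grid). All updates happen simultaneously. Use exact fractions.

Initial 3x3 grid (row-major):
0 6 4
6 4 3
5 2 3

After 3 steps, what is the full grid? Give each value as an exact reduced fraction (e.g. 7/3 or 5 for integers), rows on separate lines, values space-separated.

Answer: 2839/720 27407/7200 2063/540
55339/14400 22943/6000 2873/800
8357/2160 8669/2400 1903/540

Derivation:
After step 1:
  4 7/2 13/3
  15/4 21/5 7/2
  13/3 7/2 8/3
After step 2:
  15/4 481/120 34/9
  977/240 369/100 147/40
  139/36 147/40 29/9
After step 3:
  2839/720 27407/7200 2063/540
  55339/14400 22943/6000 2873/800
  8357/2160 8669/2400 1903/540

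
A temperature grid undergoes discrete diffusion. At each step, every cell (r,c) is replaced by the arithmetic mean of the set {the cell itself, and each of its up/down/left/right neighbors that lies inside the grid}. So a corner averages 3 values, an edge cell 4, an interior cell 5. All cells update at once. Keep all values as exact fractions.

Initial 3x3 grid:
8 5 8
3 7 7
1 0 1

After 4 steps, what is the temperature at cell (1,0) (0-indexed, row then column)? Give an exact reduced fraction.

Step 1: cell (1,0) = 19/4
Step 2: cell (1,0) = 949/240
Step 3: cell (1,0) = 62123/14400
Step 4: cell (1,0) = 3681781/864000
Full grid after step 4:
  656293/129600 378763/72000 707393/129600
  3681781/864000 182783/40000 4059281/864000
  58871/16200 1059677/288000 130517/32400

Answer: 3681781/864000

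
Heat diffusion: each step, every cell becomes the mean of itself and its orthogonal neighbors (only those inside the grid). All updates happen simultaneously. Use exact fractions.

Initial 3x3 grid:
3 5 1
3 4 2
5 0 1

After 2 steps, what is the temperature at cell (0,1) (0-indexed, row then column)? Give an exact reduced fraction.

Step 1: cell (0,1) = 13/4
Step 2: cell (0,1) = 743/240
Full grid after step 2:
  32/9 743/240 95/36
  773/240 143/50 127/60
  107/36 269/120 11/6

Answer: 743/240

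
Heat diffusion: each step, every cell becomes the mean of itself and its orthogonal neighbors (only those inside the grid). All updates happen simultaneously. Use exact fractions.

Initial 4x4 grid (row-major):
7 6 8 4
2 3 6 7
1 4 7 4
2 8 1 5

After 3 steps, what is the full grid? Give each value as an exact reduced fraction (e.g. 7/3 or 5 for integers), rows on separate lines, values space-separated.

After step 1:
  5 6 6 19/3
  13/4 21/5 31/5 21/4
  9/4 23/5 22/5 23/4
  11/3 15/4 21/4 10/3
After step 2:
  19/4 53/10 92/15 211/36
  147/40 97/20 521/100 353/60
  413/120 96/25 131/25 281/60
  29/9 259/60 251/60 43/9
After step 3:
  183/40 631/120 10127/1800 1609/270
  1003/240 183/40 1639/300 9737/1800
  12761/3600 13013/3000 6947/1500 9263/1800
  3953/1080 7003/1800 8333/1800 614/135

Answer: 183/40 631/120 10127/1800 1609/270
1003/240 183/40 1639/300 9737/1800
12761/3600 13013/3000 6947/1500 9263/1800
3953/1080 7003/1800 8333/1800 614/135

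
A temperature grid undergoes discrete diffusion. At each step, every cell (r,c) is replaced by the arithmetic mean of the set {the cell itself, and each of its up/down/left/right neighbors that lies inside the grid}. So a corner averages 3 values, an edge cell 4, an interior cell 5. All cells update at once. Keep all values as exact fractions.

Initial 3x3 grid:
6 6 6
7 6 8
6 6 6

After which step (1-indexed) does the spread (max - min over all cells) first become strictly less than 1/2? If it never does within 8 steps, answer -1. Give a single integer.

Step 1: max=20/3, min=6, spread=2/3
Step 2: max=793/120, min=223/36, spread=149/360
  -> spread < 1/2 first at step 2
Step 3: max=6983/1080, min=90137/14400, spread=8909/43200
Step 4: max=2781757/432000, min=816367/129600, spread=181601/1296000
Step 5: max=24903587/3888000, min=327507233/51840000, spread=13621781/155520000
Step 6: max=9944948113/1555200000, min=2956142503/466560000, spread=273419309/4665600000
Step 7: max=89330785583/13996800000, min=1183750496297/186624000000, spread=21979934429/559872000000
Step 8: max=35707275223717/5598720000000, min=10667141541727/1679616000000, spread=450410253881/16796160000000

Answer: 2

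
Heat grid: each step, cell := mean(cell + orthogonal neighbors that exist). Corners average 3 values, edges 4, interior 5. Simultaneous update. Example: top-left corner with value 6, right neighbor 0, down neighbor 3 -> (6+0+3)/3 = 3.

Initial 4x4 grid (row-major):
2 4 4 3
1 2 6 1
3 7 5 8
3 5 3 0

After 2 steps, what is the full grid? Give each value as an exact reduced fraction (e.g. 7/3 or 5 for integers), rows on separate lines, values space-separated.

After step 1:
  7/3 3 17/4 8/3
  2 4 18/5 9/2
  7/2 22/5 29/5 7/2
  11/3 9/2 13/4 11/3
After step 2:
  22/9 163/48 811/240 137/36
  71/24 17/5 443/100 107/30
  407/120 111/25 411/100 131/30
  35/9 949/240 1033/240 125/36

Answer: 22/9 163/48 811/240 137/36
71/24 17/5 443/100 107/30
407/120 111/25 411/100 131/30
35/9 949/240 1033/240 125/36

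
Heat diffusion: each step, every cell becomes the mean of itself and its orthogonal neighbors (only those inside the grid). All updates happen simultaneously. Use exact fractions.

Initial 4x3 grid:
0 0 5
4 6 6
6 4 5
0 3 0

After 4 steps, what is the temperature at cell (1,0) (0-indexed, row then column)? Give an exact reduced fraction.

Step 1: cell (1,0) = 4
Step 2: cell (1,0) = 77/24
Step 3: cell (1,0) = 784/225
Step 4: cell (1,0) = 361693/108000
Full grid after step 4:
  427021/129600 989443/288000 488771/129600
  361693/108000 443527/120000 818761/216000
  41387/12000 1254581/360000 804841/216000
  137767/43200 2876149/864000 432551/129600

Answer: 361693/108000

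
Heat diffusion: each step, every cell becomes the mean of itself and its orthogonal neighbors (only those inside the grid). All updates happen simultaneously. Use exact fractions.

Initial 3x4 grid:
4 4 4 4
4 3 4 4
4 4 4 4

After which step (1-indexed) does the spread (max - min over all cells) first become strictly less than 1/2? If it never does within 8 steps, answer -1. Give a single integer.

Answer: 1

Derivation:
Step 1: max=4, min=15/4, spread=1/4
  -> spread < 1/2 first at step 1
Step 2: max=4, min=377/100, spread=23/100
Step 3: max=1587/400, min=18389/4800, spread=131/960
Step 4: max=28409/7200, min=166249/43200, spread=841/8640
Step 5: max=5666627/1440000, min=66577949/17280000, spread=56863/691200
Step 6: max=50850457/12960000, min=600545659/155520000, spread=386393/6220800
Step 7: max=20315641187/5184000000, min=240438276869/62208000000, spread=26795339/497664000
Step 8: max=1217073850333/311040000000, min=14446104285871/3732480000000, spread=254051069/5971968000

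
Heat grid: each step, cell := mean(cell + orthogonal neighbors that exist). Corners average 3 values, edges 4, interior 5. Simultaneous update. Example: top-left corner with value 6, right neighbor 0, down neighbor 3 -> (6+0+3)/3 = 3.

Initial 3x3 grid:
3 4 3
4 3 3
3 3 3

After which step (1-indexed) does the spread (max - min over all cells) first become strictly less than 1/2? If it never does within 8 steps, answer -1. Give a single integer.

Answer: 2

Derivation:
Step 1: max=11/3, min=3, spread=2/3
Step 2: max=273/80, min=3, spread=33/80
  -> spread < 1/2 first at step 2
Step 3: max=3677/1080, min=281/90, spread=61/216
Step 4: max=215839/64800, min=8461/2700, spread=511/2592
Step 5: max=12893933/3888000, min=114401/36000, spread=4309/31104
Step 6: max=767223751/233280000, min=15511237/4860000, spread=36295/373248
Step 7: max=45875570597/13996800000, min=3743335831/1166400000, spread=305773/4478976
Step 8: max=2742738670159/839808000000, min=37534575497/11664000000, spread=2575951/53747712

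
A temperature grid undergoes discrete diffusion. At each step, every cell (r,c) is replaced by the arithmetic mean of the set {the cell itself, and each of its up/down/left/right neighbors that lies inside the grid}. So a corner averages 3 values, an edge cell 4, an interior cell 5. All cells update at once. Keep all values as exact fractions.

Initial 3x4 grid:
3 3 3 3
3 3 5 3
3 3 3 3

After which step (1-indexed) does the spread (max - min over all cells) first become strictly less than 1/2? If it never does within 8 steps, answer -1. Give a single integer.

Step 1: max=7/2, min=3, spread=1/2
Step 2: max=173/50, min=3, spread=23/50
  -> spread < 1/2 first at step 2
Step 3: max=8011/2400, min=613/200, spread=131/480
Step 4: max=71351/21600, min=11191/3600, spread=841/4320
Step 5: max=28462051/8640000, min=2253373/720000, spread=56863/345600
Step 6: max=254814341/77760000, min=20429543/6480000, spread=386393/3110400
Step 7: max=101705723131/31104000000, min=8196358813/2592000000, spread=26795339/248832000
Step 8: max=6082535714129/1866240000000, min=493646149667/155520000000, spread=254051069/2985984000

Answer: 2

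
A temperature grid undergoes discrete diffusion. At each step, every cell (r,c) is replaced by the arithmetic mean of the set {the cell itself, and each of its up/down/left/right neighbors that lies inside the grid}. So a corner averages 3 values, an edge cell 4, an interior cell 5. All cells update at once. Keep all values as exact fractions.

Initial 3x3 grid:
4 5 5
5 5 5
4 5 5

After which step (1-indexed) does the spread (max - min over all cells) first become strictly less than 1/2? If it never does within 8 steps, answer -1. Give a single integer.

Answer: 2

Derivation:
Step 1: max=5, min=9/2, spread=1/2
Step 2: max=5, min=167/36, spread=13/36
  -> spread < 1/2 first at step 2
Step 3: max=709/144, min=6763/1440, spread=109/480
Step 4: max=17639/3600, min=122971/25920, spread=20149/129600
Step 5: max=2523509/518400, min=24690067/5184000, spread=545023/5184000
Step 6: max=31468763/6480000, min=1487816249/311040000, spread=36295/497664
Step 7: max=7531864169/1555200000, min=89426829403/18662400000, spread=305773/5971968
Step 8: max=75217424503/15552000000, min=5375405329841/1119744000000, spread=2575951/71663616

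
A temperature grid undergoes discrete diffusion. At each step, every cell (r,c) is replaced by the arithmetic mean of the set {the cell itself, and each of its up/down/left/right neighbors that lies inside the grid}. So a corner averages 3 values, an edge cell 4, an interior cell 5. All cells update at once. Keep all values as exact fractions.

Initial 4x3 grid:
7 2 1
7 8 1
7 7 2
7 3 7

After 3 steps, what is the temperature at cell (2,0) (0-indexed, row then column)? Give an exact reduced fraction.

Step 1: cell (2,0) = 7
Step 2: cell (2,0) = 1519/240
Step 3: cell (2,0) = 43609/7200
Full grid after step 3:
  2287/432 31879/7200 1495/432
  41759/7200 7243/1500 27959/7200
  43609/7200 15791/3000 10703/2400
  12829/2160 2449/450 3403/720

Answer: 43609/7200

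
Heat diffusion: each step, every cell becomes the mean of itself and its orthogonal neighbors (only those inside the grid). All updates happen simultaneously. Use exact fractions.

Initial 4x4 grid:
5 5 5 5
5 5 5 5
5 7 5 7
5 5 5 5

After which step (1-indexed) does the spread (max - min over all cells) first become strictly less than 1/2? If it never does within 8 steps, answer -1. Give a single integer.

Answer: 3

Derivation:
Step 1: max=29/5, min=5, spread=4/5
Step 2: max=337/60, min=5, spread=37/60
Step 3: max=5939/1080, min=1013/200, spread=293/675
  -> spread < 1/2 first at step 3
Step 4: max=117259/21600, min=18391/3600, spread=6913/21600
Step 5: max=1054567/194400, min=103001/20000, spread=333733/1215000
Step 6: max=157193009/29160000, min=16742383/3240000, spread=3255781/14580000
Step 7: max=4705911299/874800000, min=504576733/97200000, spread=82360351/437400000
Step 8: max=140685022841/26244000000, min=15170651911/2916000000, spread=2074577821/13122000000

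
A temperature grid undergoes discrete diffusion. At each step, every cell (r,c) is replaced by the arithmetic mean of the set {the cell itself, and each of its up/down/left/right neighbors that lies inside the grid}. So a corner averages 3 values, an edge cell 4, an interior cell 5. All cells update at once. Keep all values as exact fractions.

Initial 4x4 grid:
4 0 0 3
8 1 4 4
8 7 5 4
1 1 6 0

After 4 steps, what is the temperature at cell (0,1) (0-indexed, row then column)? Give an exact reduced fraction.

Answer: 118993/36000

Derivation:
Step 1: cell (0,1) = 5/4
Step 2: cell (0,1) = 11/4
Step 3: cell (0,1) = 3547/1200
Step 4: cell (0,1) = 118993/36000
Full grid after step 4:
  25903/7200 118993/36000 307963/108000 9223/3240
  294101/72000 218263/60000 152309/45000 335983/108000
  923447/216000 9271/2250 655247/180000 77063/21600
  17561/4050 864737/216000 32969/8640 230789/64800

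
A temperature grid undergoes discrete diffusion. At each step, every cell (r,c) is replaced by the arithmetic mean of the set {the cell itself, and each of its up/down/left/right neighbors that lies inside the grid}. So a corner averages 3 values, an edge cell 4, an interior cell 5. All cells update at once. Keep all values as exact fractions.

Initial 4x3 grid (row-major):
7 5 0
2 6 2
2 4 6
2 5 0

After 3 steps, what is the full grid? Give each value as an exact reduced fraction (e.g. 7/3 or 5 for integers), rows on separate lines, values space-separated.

Answer: 8713/2160 9523/2400 1877/540
28789/7200 7299/2000 6491/1800
8083/2400 5473/1500 11987/3600
1181/360 45803/14400 7441/2160

Derivation:
After step 1:
  14/3 9/2 7/3
  17/4 19/5 7/2
  5/2 23/5 3
  3 11/4 11/3
After step 2:
  161/36 153/40 31/9
  913/240 413/100 379/120
  287/80 333/100 443/120
  11/4 841/240 113/36
After step 3:
  8713/2160 9523/2400 1877/540
  28789/7200 7299/2000 6491/1800
  8083/2400 5473/1500 11987/3600
  1181/360 45803/14400 7441/2160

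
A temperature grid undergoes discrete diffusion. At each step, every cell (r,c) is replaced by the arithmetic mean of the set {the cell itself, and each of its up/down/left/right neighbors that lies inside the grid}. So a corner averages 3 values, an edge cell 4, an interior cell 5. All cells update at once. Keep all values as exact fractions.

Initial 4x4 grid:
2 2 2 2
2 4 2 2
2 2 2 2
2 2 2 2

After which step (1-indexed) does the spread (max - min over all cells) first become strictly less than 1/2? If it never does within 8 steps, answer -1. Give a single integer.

Step 1: max=5/2, min=2, spread=1/2
Step 2: max=61/25, min=2, spread=11/25
  -> spread < 1/2 first at step 2
Step 3: max=2767/1200, min=2, spread=367/1200
Step 4: max=12371/5400, min=613/300, spread=1337/5400
Step 5: max=365669/162000, min=18469/9000, spread=33227/162000
Step 6: max=10934327/4860000, min=112049/54000, spread=849917/4860000
Step 7: max=325314347/145800000, min=1688533/810000, spread=21378407/145800000
Step 8: max=9714462371/4374000000, min=509688343/243000000, spread=540072197/4374000000

Answer: 2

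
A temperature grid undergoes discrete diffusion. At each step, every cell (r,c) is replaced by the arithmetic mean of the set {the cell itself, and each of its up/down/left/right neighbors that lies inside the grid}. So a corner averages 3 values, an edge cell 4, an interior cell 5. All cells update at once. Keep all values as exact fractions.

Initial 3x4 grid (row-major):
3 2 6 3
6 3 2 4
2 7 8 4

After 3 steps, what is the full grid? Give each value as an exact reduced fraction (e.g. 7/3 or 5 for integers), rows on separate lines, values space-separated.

After step 1:
  11/3 7/2 13/4 13/3
  7/2 4 23/5 13/4
  5 5 21/4 16/3
After step 2:
  32/9 173/48 941/240 65/18
  97/24 103/25 407/100 1051/240
  9/2 77/16 1211/240 83/18
After step 3:
  1613/432 27361/7200 27371/7200 536/135
  29191/7200 12389/3000 25843/6000 60017/14400
  641/144 11087/2400 33371/7200 5053/1080

Answer: 1613/432 27361/7200 27371/7200 536/135
29191/7200 12389/3000 25843/6000 60017/14400
641/144 11087/2400 33371/7200 5053/1080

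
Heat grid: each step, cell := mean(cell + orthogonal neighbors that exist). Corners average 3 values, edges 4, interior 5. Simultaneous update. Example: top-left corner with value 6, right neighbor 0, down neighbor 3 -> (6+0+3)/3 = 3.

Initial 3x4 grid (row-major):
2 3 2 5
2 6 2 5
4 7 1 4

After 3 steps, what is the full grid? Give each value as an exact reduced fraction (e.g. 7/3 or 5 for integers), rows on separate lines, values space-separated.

Answer: 1399/432 23807/7200 2743/800 853/240
25867/7200 21601/6000 21431/6000 6503/1800
845/216 6983/1800 13381/3600 979/270

Derivation:
After step 1:
  7/3 13/4 3 4
  7/2 4 16/5 4
  13/3 9/2 7/2 10/3
After step 2:
  109/36 151/48 269/80 11/3
  85/24 369/100 177/50 109/30
  37/9 49/12 109/30 65/18
After step 3:
  1399/432 23807/7200 2743/800 853/240
  25867/7200 21601/6000 21431/6000 6503/1800
  845/216 6983/1800 13381/3600 979/270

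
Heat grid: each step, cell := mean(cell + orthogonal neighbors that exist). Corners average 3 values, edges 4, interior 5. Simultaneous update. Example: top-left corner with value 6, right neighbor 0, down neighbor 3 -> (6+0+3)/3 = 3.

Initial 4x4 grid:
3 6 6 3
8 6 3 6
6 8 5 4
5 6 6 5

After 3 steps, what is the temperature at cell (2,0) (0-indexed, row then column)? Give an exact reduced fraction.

Step 1: cell (2,0) = 27/4
Step 2: cell (2,0) = 731/120
Step 3: cell (2,0) = 22073/3600
Full grid after step 3:
  12277/2160 39001/7200 11947/2400 381/80
  21113/3600 34027/6000 10379/2000 239/50
  22073/3600 35107/6000 10739/2000 757/150
  13117/2160 42721/7200 13187/2400 3709/720

Answer: 22073/3600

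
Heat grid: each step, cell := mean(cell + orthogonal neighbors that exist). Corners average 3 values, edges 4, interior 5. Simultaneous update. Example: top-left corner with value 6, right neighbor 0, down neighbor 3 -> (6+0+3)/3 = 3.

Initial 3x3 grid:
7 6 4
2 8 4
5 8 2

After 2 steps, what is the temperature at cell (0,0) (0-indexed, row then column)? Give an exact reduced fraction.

Step 1: cell (0,0) = 5
Step 2: cell (0,0) = 67/12
Full grid after step 2:
  67/12 1291/240 185/36
  211/40 138/25 583/120
  65/12 1261/240 179/36

Answer: 67/12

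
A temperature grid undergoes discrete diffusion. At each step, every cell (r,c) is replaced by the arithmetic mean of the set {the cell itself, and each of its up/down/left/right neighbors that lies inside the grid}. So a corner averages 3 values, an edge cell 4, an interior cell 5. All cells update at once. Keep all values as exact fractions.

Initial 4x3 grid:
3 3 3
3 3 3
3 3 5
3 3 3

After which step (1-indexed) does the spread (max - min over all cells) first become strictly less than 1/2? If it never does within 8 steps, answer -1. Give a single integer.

Answer: 3

Derivation:
Step 1: max=11/3, min=3, spread=2/3
Step 2: max=211/60, min=3, spread=31/60
Step 3: max=1831/540, min=3, spread=211/540
  -> spread < 1/2 first at step 3
Step 4: max=178897/54000, min=2747/900, spread=14077/54000
Step 5: max=1598407/486000, min=165683/54000, spread=5363/24300
Step 6: max=47480809/14580000, min=92869/30000, spread=93859/583200
Step 7: max=2834674481/874800000, min=151136467/48600000, spread=4568723/34992000
Step 8: max=169244435629/52488000000, min=4555618889/1458000000, spread=8387449/83980800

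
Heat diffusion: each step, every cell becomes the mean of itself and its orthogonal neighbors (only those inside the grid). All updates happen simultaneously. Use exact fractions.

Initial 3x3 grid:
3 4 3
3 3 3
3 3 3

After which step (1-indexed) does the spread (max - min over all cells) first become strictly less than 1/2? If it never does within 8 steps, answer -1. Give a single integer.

Answer: 1

Derivation:
Step 1: max=10/3, min=3, spread=1/3
  -> spread < 1/2 first at step 1
Step 2: max=787/240, min=3, spread=67/240
Step 3: max=6917/2160, min=607/200, spread=1807/10800
Step 4: max=2749963/864000, min=16561/5400, spread=33401/288000
Step 5: max=24557933/7776000, min=1663391/540000, spread=3025513/38880000
Step 6: max=9796126867/3110400000, min=89155949/28800000, spread=53531/995328
Step 7: max=585904925849/186624000000, min=24119116051/7776000000, spread=450953/11943936
Step 8: max=35101223560603/11197440000000, min=2900368610519/933120000000, spread=3799043/143327232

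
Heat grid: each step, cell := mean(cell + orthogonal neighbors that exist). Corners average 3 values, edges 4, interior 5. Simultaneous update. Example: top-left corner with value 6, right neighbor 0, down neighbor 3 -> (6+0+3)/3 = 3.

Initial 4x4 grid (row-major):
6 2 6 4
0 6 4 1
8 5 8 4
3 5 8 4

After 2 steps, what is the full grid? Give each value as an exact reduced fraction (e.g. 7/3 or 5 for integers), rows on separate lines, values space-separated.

Answer: 38/9 113/30 53/12 131/36
113/30 124/25 429/100 97/24
311/60 497/100 277/50 559/120
175/36 697/120 679/120 95/18

Derivation:
After step 1:
  8/3 5 4 11/3
  5 17/5 5 13/4
  4 32/5 29/5 17/4
  16/3 21/4 25/4 16/3
After step 2:
  38/9 113/30 53/12 131/36
  113/30 124/25 429/100 97/24
  311/60 497/100 277/50 559/120
  175/36 697/120 679/120 95/18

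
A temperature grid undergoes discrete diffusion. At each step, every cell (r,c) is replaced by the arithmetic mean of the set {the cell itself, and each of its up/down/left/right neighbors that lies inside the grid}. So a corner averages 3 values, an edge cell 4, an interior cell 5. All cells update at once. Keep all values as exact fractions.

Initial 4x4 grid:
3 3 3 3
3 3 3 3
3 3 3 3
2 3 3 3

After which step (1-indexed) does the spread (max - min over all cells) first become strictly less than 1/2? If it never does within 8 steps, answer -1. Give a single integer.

Step 1: max=3, min=8/3, spread=1/3
  -> spread < 1/2 first at step 1
Step 2: max=3, min=49/18, spread=5/18
Step 3: max=3, min=607/216, spread=41/216
Step 4: max=3, min=18397/6480, spread=1043/6480
Step 5: max=3, min=557647/194400, spread=25553/194400
Step 6: max=53921/18000, min=16824541/5832000, spread=645863/5832000
Step 7: max=359029/120000, min=507238309/174960000, spread=16225973/174960000
Step 8: max=161299/54000, min=15268922017/5248800000, spread=409340783/5248800000

Answer: 1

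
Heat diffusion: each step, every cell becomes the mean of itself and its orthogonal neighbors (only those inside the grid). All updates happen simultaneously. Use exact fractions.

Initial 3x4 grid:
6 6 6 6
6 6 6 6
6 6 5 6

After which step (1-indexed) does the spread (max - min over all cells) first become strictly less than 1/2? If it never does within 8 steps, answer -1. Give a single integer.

Step 1: max=6, min=17/3, spread=1/3
  -> spread < 1/2 first at step 1
Step 2: max=6, min=689/120, spread=31/120
Step 3: max=6, min=6269/1080, spread=211/1080
Step 4: max=10753/1800, min=631103/108000, spread=14077/108000
Step 5: max=644317/108000, min=5691593/972000, spread=5363/48600
Step 6: max=357131/60000, min=171219191/29160000, spread=93859/1166400
Step 7: max=577863533/97200000, min=10287325519/1749600000, spread=4568723/69984000
Step 8: max=17314381111/2916000000, min=618075564371/104976000000, spread=8387449/167961600

Answer: 1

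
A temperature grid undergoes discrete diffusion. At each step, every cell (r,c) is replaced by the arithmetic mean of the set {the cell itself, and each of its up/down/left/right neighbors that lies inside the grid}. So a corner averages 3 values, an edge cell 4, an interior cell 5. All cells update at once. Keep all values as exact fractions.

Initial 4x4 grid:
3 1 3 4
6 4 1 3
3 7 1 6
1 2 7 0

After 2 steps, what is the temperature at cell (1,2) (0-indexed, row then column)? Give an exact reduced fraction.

Answer: 327/100

Derivation:
Step 1: cell (1,2) = 12/5
Step 2: cell (1,2) = 327/100
Full grid after step 2:
  121/36 91/30 161/60 109/36
  923/240 327/100 327/100 44/15
  273/80 201/50 76/25 221/60
  7/2 243/80 929/240 28/9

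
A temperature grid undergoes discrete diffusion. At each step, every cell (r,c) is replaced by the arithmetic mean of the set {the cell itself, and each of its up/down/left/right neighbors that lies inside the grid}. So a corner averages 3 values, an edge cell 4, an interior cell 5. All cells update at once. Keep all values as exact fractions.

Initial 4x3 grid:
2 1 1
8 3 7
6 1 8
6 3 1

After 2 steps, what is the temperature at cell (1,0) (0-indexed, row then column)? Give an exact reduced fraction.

Step 1: cell (1,0) = 19/4
Step 2: cell (1,0) = 53/12
Full grid after step 2:
  61/18 149/48 19/6
  53/12 389/100 4
  24/5 409/100 43/10
  13/3 319/80 11/3

Answer: 53/12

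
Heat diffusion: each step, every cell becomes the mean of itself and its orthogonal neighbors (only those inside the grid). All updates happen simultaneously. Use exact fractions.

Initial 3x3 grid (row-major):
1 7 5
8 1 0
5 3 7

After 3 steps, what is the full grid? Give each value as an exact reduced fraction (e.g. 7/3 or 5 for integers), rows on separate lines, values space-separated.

Answer: 9293/2160 28073/7200 907/240
60371/14400 4017/1000 51721/14400
9383/2160 14099/3600 8093/2160

Derivation:
After step 1:
  16/3 7/2 4
  15/4 19/5 13/4
  16/3 4 10/3
After step 2:
  151/36 499/120 43/12
  1093/240 183/50 863/240
  157/36 247/60 127/36
After step 3:
  9293/2160 28073/7200 907/240
  60371/14400 4017/1000 51721/14400
  9383/2160 14099/3600 8093/2160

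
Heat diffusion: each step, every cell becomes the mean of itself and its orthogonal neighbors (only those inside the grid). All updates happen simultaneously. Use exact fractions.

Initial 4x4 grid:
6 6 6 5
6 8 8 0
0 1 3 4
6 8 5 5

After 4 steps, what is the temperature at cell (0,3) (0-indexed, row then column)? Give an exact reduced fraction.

Answer: 15629/3240

Derivation:
Step 1: cell (0,3) = 11/3
Step 2: cell (0,3) = 85/18
Step 3: cell (0,3) = 253/54
Step 4: cell (0,3) = 15629/3240
Full grid after step 4:
  3688/675 130967/24000 220931/43200 15629/3240
  122617/24000 75931/15000 10937/2250 195377/43200
  200837/43200 84163/18000 406709/90000 945517/216000
  29131/6480 195533/43200 971617/216000 140921/32400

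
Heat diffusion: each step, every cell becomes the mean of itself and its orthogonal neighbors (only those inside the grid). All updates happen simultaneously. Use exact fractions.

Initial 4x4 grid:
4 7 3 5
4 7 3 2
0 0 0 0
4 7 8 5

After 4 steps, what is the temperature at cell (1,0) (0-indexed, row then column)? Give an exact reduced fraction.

Step 1: cell (1,0) = 15/4
Step 2: cell (1,0) = 299/80
Step 3: cell (1,0) = 1831/480
Step 4: cell (1,0) = 275537/72000
Full grid after step 4:
  9001/2160 32613/8000 803879/216000 55391/16200
  275537/72000 111713/30000 38729/11250 687029/216000
  762187/216000 314213/90000 150077/45000 687821/216000
  114341/32400 773587/216000 762131/216000 1099/324

Answer: 275537/72000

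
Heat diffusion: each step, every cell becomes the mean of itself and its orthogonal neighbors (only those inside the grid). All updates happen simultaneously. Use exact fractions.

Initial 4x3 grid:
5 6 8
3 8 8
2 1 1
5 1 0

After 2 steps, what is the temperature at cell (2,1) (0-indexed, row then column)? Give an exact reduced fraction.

Step 1: cell (2,1) = 13/5
Step 2: cell (2,1) = 74/25
Full grid after step 2:
  191/36 479/80 61/9
  1027/240 253/50 1277/240
  751/240 74/25 721/240
  43/18 461/240 59/36

Answer: 74/25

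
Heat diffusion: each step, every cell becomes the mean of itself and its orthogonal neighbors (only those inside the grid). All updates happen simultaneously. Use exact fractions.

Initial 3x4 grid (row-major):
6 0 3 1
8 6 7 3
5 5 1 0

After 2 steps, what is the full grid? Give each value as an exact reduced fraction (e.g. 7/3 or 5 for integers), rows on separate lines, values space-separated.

After step 1:
  14/3 15/4 11/4 7/3
  25/4 26/5 4 11/4
  6 17/4 13/4 4/3
After step 2:
  44/9 491/120 77/24 47/18
  1327/240 469/100 359/100 125/48
  11/2 187/40 77/24 22/9

Answer: 44/9 491/120 77/24 47/18
1327/240 469/100 359/100 125/48
11/2 187/40 77/24 22/9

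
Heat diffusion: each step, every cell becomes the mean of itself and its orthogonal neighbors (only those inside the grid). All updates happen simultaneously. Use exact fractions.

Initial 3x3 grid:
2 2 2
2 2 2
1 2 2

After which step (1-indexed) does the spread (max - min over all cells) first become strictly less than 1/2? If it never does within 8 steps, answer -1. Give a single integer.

Step 1: max=2, min=5/3, spread=1/3
  -> spread < 1/2 first at step 1
Step 2: max=2, min=31/18, spread=5/18
Step 3: max=2, min=391/216, spread=41/216
Step 4: max=709/360, min=23789/12960, spread=347/2592
Step 5: max=7043/3600, min=1448263/777600, spread=2921/31104
Step 6: max=838517/432000, min=87483461/46656000, spread=24611/373248
Step 7: max=18783259/9720000, min=5279997967/2799360000, spread=207329/4478976
Step 8: max=997998401/518400000, min=317893247549/167961600000, spread=1746635/53747712

Answer: 1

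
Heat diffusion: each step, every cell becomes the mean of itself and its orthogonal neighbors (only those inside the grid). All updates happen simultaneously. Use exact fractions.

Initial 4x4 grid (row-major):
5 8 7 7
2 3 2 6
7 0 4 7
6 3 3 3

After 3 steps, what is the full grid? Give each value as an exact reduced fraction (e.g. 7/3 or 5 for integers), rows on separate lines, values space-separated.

After step 1:
  5 23/4 6 20/3
  17/4 3 22/5 11/2
  15/4 17/5 16/5 5
  16/3 3 13/4 13/3
After step 2:
  5 79/16 1369/240 109/18
  4 104/25 221/50 647/120
  251/60 327/100 77/20 541/120
  145/36 899/240 827/240 151/36
After step 3:
  223/48 11881/2400 38011/7200 12349/2160
  5203/1200 1663/400 28231/6000 9169/1800
  13933/3600 23051/6000 23393/6000 323/72
  8609/2160 26081/7200 1097/288 8747/2160

Answer: 223/48 11881/2400 38011/7200 12349/2160
5203/1200 1663/400 28231/6000 9169/1800
13933/3600 23051/6000 23393/6000 323/72
8609/2160 26081/7200 1097/288 8747/2160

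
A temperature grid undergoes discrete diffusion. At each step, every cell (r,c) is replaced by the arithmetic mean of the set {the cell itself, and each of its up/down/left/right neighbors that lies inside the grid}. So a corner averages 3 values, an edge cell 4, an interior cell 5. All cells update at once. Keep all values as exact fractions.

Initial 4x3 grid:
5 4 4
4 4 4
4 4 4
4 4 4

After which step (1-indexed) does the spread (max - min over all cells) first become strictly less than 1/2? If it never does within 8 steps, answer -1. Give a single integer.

Step 1: max=13/3, min=4, spread=1/3
  -> spread < 1/2 first at step 1
Step 2: max=77/18, min=4, spread=5/18
Step 3: max=905/216, min=4, spread=41/216
Step 4: max=107897/25920, min=4, spread=4217/25920
Step 5: max=6429949/1555200, min=28879/7200, spread=38417/311040
Step 6: max=384448211/93312000, min=578597/144000, spread=1903471/18662400
Step 7: max=22995869089/5598720000, min=17395759/4320000, spread=18038617/223948800
Step 8: max=1376960982851/335923200000, min=1568126759/388800000, spread=883978523/13436928000

Answer: 1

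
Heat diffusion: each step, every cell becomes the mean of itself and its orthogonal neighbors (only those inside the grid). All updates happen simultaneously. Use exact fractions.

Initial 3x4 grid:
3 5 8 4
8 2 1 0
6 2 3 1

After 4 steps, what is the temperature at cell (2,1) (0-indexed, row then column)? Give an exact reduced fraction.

Step 1: cell (2,1) = 13/4
Step 2: cell (2,1) = 209/60
Step 3: cell (2,1) = 787/225
Step 4: cell (2,1) = 47663/13500
Full grid after step 4:
  580093/129600 222527/54000 10649/3000 22571/7200
  3726637/864000 1378283/360000 562379/180000 1174921/432000
  526393/129600 47663/13500 150557/54000 153989/64800

Answer: 47663/13500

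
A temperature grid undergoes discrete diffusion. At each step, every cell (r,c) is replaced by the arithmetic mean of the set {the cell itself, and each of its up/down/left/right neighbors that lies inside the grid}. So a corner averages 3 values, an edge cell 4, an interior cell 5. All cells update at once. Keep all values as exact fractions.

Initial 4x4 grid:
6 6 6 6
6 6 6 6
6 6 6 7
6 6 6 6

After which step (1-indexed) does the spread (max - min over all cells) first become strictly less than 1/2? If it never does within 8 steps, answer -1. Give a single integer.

Answer: 1

Derivation:
Step 1: max=19/3, min=6, spread=1/3
  -> spread < 1/2 first at step 1
Step 2: max=751/120, min=6, spread=31/120
Step 3: max=6691/1080, min=6, spread=211/1080
Step 4: max=664843/108000, min=6, spread=16843/108000
Step 5: max=5970643/972000, min=54079/9000, spread=130111/972000
Step 6: max=178602367/29160000, min=3247159/540000, spread=3255781/29160000
Step 7: max=5349153691/874800000, min=3251107/540000, spread=82360351/874800000
Step 8: max=160215316891/26244000000, min=585706441/97200000, spread=2074577821/26244000000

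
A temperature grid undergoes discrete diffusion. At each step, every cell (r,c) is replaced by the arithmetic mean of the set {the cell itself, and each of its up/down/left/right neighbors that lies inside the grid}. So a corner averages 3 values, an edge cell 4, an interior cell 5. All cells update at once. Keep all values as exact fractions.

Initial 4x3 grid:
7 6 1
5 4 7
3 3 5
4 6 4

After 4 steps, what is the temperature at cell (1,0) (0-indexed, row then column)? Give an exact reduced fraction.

Step 1: cell (1,0) = 19/4
Step 2: cell (1,0) = 39/8
Step 3: cell (1,0) = 5627/1200
Step 4: cell (1,0) = 42301/9000
Full grid after step 4:
  104209/21600 2075093/432000 303877/64800
  42301/9000 834127/180000 500987/108000
  120193/27000 1621429/360000 163049/36000
  565219/129600 3815891/864000 194773/43200

Answer: 42301/9000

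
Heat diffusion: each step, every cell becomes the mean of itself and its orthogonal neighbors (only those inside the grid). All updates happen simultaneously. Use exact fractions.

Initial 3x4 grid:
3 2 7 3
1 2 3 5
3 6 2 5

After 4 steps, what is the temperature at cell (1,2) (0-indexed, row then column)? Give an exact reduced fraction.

Step 1: cell (1,2) = 19/5
Step 2: cell (1,2) = 367/100
Step 3: cell (1,2) = 3753/1000
Step 4: cell (1,2) = 6886/1875
Full grid after step 4:
  41873/14400 230359/72000 29651/8000 28609/7200
  2516903/864000 1165537/360000 6886/1875 23887/6000
  391657/129600 707327/216000 265109/72000 28109/7200

Answer: 6886/1875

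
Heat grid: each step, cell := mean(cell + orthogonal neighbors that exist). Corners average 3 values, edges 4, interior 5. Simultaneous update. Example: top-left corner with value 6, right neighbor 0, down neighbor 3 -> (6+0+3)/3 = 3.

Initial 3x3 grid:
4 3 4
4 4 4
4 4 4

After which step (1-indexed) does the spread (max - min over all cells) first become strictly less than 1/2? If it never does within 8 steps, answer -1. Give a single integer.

Step 1: max=4, min=11/3, spread=1/3
  -> spread < 1/2 first at step 1
Step 2: max=4, min=893/240, spread=67/240
Step 3: max=793/200, min=8203/2160, spread=1807/10800
Step 4: max=21239/5400, min=3298037/864000, spread=33401/288000
Step 5: max=2116609/540000, min=29874067/7776000, spread=3025513/38880000
Step 6: max=112444051/28800000, min=11976673133/3110400000, spread=53531/995328
Step 7: max=30312883949/7776000000, min=720463074151/186624000000, spread=450953/11943936
Step 8: max=3631471389481/933120000000, min=43280856439397/11197440000000, spread=3799043/143327232

Answer: 1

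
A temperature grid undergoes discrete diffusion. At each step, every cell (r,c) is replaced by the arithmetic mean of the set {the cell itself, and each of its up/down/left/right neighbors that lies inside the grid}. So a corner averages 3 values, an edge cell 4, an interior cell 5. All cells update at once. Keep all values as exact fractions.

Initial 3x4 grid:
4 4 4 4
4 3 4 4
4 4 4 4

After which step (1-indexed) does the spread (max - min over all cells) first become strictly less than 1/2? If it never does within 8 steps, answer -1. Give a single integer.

Answer: 1

Derivation:
Step 1: max=4, min=15/4, spread=1/4
  -> spread < 1/2 first at step 1
Step 2: max=4, min=377/100, spread=23/100
Step 3: max=1587/400, min=18389/4800, spread=131/960
Step 4: max=28409/7200, min=166249/43200, spread=841/8640
Step 5: max=5666627/1440000, min=66577949/17280000, spread=56863/691200
Step 6: max=50850457/12960000, min=600545659/155520000, spread=386393/6220800
Step 7: max=20315641187/5184000000, min=240438276869/62208000000, spread=26795339/497664000
Step 8: max=1217073850333/311040000000, min=14446104285871/3732480000000, spread=254051069/5971968000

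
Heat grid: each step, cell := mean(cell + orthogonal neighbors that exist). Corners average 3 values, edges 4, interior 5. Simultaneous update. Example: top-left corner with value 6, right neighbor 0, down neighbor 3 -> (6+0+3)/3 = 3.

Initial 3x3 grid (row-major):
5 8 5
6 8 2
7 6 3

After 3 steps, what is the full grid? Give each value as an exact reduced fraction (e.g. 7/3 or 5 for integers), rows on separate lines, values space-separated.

Answer: 673/108 8509/1440 193/36
8969/1440 3413/600 7469/1440
1301/216 28/5 1081/216

Derivation:
After step 1:
  19/3 13/2 5
  13/2 6 9/2
  19/3 6 11/3
After step 2:
  58/9 143/24 16/3
  151/24 59/10 115/24
  113/18 11/2 85/18
After step 3:
  673/108 8509/1440 193/36
  8969/1440 3413/600 7469/1440
  1301/216 28/5 1081/216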